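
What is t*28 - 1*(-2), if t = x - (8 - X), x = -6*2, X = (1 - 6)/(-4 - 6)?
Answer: -544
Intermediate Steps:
X = ½ (X = -5/(-10) = -5*(-⅒) = ½ ≈ 0.50000)
x = -12
t = -39/2 (t = -12 - (8 - 1*½) = -12 - (8 - ½) = -12 - 1*15/2 = -12 - 15/2 = -39/2 ≈ -19.500)
t*28 - 1*(-2) = -39/2*28 - 1*(-2) = -546 + 2 = -544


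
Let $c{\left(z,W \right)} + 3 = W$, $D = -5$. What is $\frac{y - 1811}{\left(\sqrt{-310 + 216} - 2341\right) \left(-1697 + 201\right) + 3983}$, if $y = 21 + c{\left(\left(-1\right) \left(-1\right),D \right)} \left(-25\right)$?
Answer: $- \frac{1114945842}{2458616163133} - \frac{475728 i \sqrt{94}}{2458616163133} \approx -0.00045349 - 1.876 \cdot 10^{-6} i$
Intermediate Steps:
$c{\left(z,W \right)} = -3 + W$
$y = 221$ ($y = 21 + \left(-3 - 5\right) \left(-25\right) = 21 - -200 = 21 + 200 = 221$)
$\frac{y - 1811}{\left(\sqrt{-310 + 216} - 2341\right) \left(-1697 + 201\right) + 3983} = \frac{221 - 1811}{\left(\sqrt{-310 + 216} - 2341\right) \left(-1697 + 201\right) + 3983} = - \frac{1590}{\left(\sqrt{-94} - 2341\right) \left(-1496\right) + 3983} = - \frac{1590}{\left(i \sqrt{94} - 2341\right) \left(-1496\right) + 3983} = - \frac{1590}{\left(-2341 + i \sqrt{94}\right) \left(-1496\right) + 3983} = - \frac{1590}{\left(3502136 - 1496 i \sqrt{94}\right) + 3983} = - \frac{1590}{3506119 - 1496 i \sqrt{94}}$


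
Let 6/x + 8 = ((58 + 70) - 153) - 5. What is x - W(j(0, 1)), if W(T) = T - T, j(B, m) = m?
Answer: -3/19 ≈ -0.15789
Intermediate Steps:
x = -3/19 (x = 6/(-8 + (((58 + 70) - 153) - 5)) = 6/(-8 + ((128 - 153) - 5)) = 6/(-8 + (-25 - 5)) = 6/(-8 - 30) = 6/(-38) = 6*(-1/38) = -3/19 ≈ -0.15789)
W(T) = 0
x - W(j(0, 1)) = -3/19 - 1*0 = -3/19 + 0 = -3/19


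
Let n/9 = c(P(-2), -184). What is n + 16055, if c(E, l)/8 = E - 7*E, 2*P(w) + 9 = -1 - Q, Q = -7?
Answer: 16703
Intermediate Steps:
P(w) = -3/2 (P(w) = -9/2 + (-1 - 1*(-7))/2 = -9/2 + (-1 + 7)/2 = -9/2 + (½)*6 = -9/2 + 3 = -3/2)
c(E, l) = -48*E (c(E, l) = 8*(E - 7*E) = 8*(-6*E) = -48*E)
n = 648 (n = 9*(-48*(-3/2)) = 9*72 = 648)
n + 16055 = 648 + 16055 = 16703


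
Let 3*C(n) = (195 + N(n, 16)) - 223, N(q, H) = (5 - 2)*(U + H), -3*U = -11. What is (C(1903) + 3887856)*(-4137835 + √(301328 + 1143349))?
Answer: -48262048168165/3 + 11663599*√1444677/3 ≈ -1.6083e+13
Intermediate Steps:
U = 11/3 (U = -⅓*(-11) = 11/3 ≈ 3.6667)
N(q, H) = 11 + 3*H (N(q, H) = (5 - 2)*(11/3 + H) = 3*(11/3 + H) = 11 + 3*H)
C(n) = 31/3 (C(n) = ((195 + (11 + 3*16)) - 223)/3 = ((195 + (11 + 48)) - 223)/3 = ((195 + 59) - 223)/3 = (254 - 223)/3 = (⅓)*31 = 31/3)
(C(1903) + 3887856)*(-4137835 + √(301328 + 1143349)) = (31/3 + 3887856)*(-4137835 + √(301328 + 1143349)) = 11663599*(-4137835 + √1444677)/3 = -48262048168165/3 + 11663599*√1444677/3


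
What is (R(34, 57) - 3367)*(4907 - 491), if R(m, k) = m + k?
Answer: -14466816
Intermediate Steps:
R(m, k) = k + m
(R(34, 57) - 3367)*(4907 - 491) = ((57 + 34) - 3367)*(4907 - 491) = (91 - 3367)*4416 = -3276*4416 = -14466816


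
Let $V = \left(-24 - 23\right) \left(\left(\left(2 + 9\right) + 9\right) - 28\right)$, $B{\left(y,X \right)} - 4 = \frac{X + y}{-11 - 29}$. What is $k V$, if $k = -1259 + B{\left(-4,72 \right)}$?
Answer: $- \frac{2362596}{5} \approx -4.7252 \cdot 10^{5}$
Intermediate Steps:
$B{\left(y,X \right)} = 4 - \frac{X}{40} - \frac{y}{40}$ ($B{\left(y,X \right)} = 4 + \frac{X + y}{-11 - 29} = 4 + \frac{X + y}{-40} = 4 + \left(X + y\right) \left(- \frac{1}{40}\right) = 4 - \left(\frac{X}{40} + \frac{y}{40}\right) = 4 - \frac{X}{40} - \frac{y}{40}$)
$k = - \frac{12567}{10}$ ($k = -1259 - - \frac{23}{10} = -1259 + \left(4 - \frac{9}{5} + \frac{1}{10}\right) = -1259 + \frac{23}{10} = - \frac{12567}{10} \approx -1256.7$)
$V = 376$ ($V = - 47 \left(\left(11 + 9\right) - 28\right) = - 47 \left(20 - 28\right) = \left(-47\right) \left(-8\right) = 376$)
$k V = \left(- \frac{12567}{10}\right) 376 = - \frac{2362596}{5}$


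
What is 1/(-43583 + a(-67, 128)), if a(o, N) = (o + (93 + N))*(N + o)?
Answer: -1/34189 ≈ -2.9249e-5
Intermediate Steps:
a(o, N) = (N + o)*(93 + N + o) (a(o, N) = (93 + N + o)*(N + o) = (N + o)*(93 + N + o))
1/(-43583 + a(-67, 128)) = 1/(-43583 + (128² + (-67)² + 93*128 + 93*(-67) + 2*128*(-67))) = 1/(-43583 + (16384 + 4489 + 11904 - 6231 - 17152)) = 1/(-43583 + 9394) = 1/(-34189) = -1/34189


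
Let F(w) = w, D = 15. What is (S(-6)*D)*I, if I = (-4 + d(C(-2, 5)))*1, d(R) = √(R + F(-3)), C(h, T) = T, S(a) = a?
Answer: 360 - 90*√2 ≈ 232.72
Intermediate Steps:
d(R) = √(-3 + R) (d(R) = √(R - 3) = √(-3 + R))
I = -4 + √2 (I = (-4 + √(-3 + 5))*1 = (-4 + √2)*1 = -4 + √2 ≈ -2.5858)
(S(-6)*D)*I = (-6*15)*(-4 + √2) = -90*(-4 + √2) = 360 - 90*√2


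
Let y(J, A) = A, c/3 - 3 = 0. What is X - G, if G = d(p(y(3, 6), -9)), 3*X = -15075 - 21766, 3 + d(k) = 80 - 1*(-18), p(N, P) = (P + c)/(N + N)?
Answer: -37126/3 ≈ -12375.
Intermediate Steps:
c = 9 (c = 9 + 3*0 = 9 + 0 = 9)
p(N, P) = (9 + P)/(2*N) (p(N, P) = (P + 9)/(N + N) = (9 + P)/((2*N)) = (9 + P)*(1/(2*N)) = (9 + P)/(2*N))
d(k) = 95 (d(k) = -3 + (80 - 1*(-18)) = -3 + (80 + 18) = -3 + 98 = 95)
X = -36841/3 (X = (-15075 - 21766)/3 = (⅓)*(-36841) = -36841/3 ≈ -12280.)
G = 95
X - G = -36841/3 - 1*95 = -36841/3 - 95 = -37126/3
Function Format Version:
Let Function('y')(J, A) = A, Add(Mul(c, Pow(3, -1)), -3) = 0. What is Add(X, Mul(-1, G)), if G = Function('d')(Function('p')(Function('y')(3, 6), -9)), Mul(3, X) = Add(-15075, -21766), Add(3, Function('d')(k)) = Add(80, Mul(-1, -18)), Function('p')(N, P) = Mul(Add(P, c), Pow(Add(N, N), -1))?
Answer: Rational(-37126, 3) ≈ -12375.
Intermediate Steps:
c = 9 (c = Add(9, Mul(3, 0)) = Add(9, 0) = 9)
Function('p')(N, P) = Mul(Rational(1, 2), Pow(N, -1), Add(9, P)) (Function('p')(N, P) = Mul(Add(P, 9), Pow(Add(N, N), -1)) = Mul(Add(9, P), Pow(Mul(2, N), -1)) = Mul(Add(9, P), Mul(Rational(1, 2), Pow(N, -1))) = Mul(Rational(1, 2), Pow(N, -1), Add(9, P)))
Function('d')(k) = 95 (Function('d')(k) = Add(-3, Add(80, Mul(-1, -18))) = Add(-3, Add(80, 18)) = Add(-3, 98) = 95)
X = Rational(-36841, 3) (X = Mul(Rational(1, 3), Add(-15075, -21766)) = Mul(Rational(1, 3), -36841) = Rational(-36841, 3) ≈ -12280.)
G = 95
Add(X, Mul(-1, G)) = Add(Rational(-36841, 3), Mul(-1, 95)) = Add(Rational(-36841, 3), -95) = Rational(-37126, 3)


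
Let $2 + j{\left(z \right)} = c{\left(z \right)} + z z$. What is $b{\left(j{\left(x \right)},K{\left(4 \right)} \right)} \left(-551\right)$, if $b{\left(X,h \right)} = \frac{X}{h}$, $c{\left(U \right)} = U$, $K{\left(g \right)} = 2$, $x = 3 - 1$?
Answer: $-1102$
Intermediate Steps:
$x = 2$ ($x = 3 - 1 = 2$)
$j{\left(z \right)} = -2 + z + z^{2}$ ($j{\left(z \right)} = -2 + \left(z + z z\right) = -2 + \left(z + z^{2}\right) = -2 + z + z^{2}$)
$b{\left(j{\left(x \right)},K{\left(4 \right)} \right)} \left(-551\right) = \frac{-2 + 2 + 2^{2}}{2} \left(-551\right) = \left(-2 + 2 + 4\right) \frac{1}{2} \left(-551\right) = 4 \cdot \frac{1}{2} \left(-551\right) = 2 \left(-551\right) = -1102$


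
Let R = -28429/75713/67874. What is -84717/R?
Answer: 435355932572154/28429 ≈ 1.5314e+10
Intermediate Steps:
R = -28429/5138944162 (R = -28429*1/75713*(1/67874) = -28429/75713*1/67874 = -28429/5138944162 ≈ -5.5321e-6)
-84717/R = -84717/(-28429/5138944162) = -84717*(-5138944162/28429) = 435355932572154/28429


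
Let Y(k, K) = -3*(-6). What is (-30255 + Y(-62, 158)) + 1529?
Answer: -28708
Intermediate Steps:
Y(k, K) = 18
(-30255 + Y(-62, 158)) + 1529 = (-30255 + 18) + 1529 = -30237 + 1529 = -28708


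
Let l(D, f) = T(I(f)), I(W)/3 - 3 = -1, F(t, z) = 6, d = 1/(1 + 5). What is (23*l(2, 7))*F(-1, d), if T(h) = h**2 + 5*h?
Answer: 9108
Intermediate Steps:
d = 1/6 ≈ 0.16667
I(W) = 6 (I(W) = 9 + 3*(-1) = 9 - 3 = 6)
l(D, f) = 66 (l(D, f) = 6*(5 + 6) = 6*11 = 66)
(23*l(2, 7))*F(-1, d) = (23*66)*6 = 1518*6 = 9108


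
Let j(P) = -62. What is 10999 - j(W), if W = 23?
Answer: 11061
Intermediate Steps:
10999 - j(W) = 10999 - 1*(-62) = 10999 + 62 = 11061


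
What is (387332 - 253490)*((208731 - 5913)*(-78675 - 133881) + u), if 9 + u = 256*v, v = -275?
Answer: -5769962511069714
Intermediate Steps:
u = -70409 (u = -9 + 256*(-275) = -9 - 70400 = -70409)
(387332 - 253490)*((208731 - 5913)*(-78675 - 133881) + u) = (387332 - 253490)*((208731 - 5913)*(-78675 - 133881) - 70409) = 133842*(202818*(-212556) - 70409) = 133842*(-43110182808 - 70409) = 133842*(-43110253217) = -5769962511069714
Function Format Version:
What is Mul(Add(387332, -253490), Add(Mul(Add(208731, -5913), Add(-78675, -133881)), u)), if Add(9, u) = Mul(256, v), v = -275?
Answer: -5769962511069714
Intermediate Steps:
u = -70409 (u = Add(-9, Mul(256, -275)) = Add(-9, -70400) = -70409)
Mul(Add(387332, -253490), Add(Mul(Add(208731, -5913), Add(-78675, -133881)), u)) = Mul(Add(387332, -253490), Add(Mul(Add(208731, -5913), Add(-78675, -133881)), -70409)) = Mul(133842, Add(Mul(202818, -212556), -70409)) = Mul(133842, Add(-43110182808, -70409)) = Mul(133842, -43110253217) = -5769962511069714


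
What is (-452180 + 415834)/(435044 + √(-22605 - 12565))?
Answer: -7906054612/94631658553 + 18173*I*√35170/94631658553 ≈ -0.083546 + 3.6014e-5*I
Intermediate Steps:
(-452180 + 415834)/(435044 + √(-22605 - 12565)) = -36346/(435044 + √(-35170)) = -36346/(435044 + I*√35170)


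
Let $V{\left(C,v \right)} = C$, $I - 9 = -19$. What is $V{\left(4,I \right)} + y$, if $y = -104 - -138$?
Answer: $38$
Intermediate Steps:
$I = -10$ ($I = 9 - 19 = -10$)
$y = 34$ ($y = -104 + 138 = 34$)
$V{\left(4,I \right)} + y = 4 + 34 = 38$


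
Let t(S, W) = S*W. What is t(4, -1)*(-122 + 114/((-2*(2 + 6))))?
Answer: 1033/2 ≈ 516.50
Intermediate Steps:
t(4, -1)*(-122 + 114/((-2*(2 + 6)))) = (4*(-1))*(-122 + 114/((-2*(2 + 6)))) = -4*(-122 + 114/((-2*8))) = -4*(-122 + 114/(-16)) = -4*(-122 + 114*(-1/16)) = -4*(-122 - 57/8) = -4*(-1033/8) = 1033/2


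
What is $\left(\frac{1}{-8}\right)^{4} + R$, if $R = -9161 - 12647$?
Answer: $- \frac{89325567}{4096} \approx -21808.0$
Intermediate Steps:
$R = -21808$ ($R = -9161 - 12647 = -21808$)
$\left(\frac{1}{-8}\right)^{4} + R = \left(\frac{1}{-8}\right)^{4} - 21808 = \left(- \frac{1}{8}\right)^{4} - 21808 = \frac{1}{4096} - 21808 = - \frac{89325567}{4096}$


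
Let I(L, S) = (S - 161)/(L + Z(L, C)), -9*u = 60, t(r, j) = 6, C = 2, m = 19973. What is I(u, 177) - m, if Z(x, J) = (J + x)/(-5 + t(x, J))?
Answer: -339565/17 ≈ -19974.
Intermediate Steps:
u = -20/3 (u = -⅑*60 = -20/3 ≈ -6.6667)
Z(x, J) = J + x (Z(x, J) = (J + x)/(-5 + 6) = (J + x)/1 = (J + x)*1 = J + x)
I(L, S) = (-161 + S)/(2 + 2*L) (I(L, S) = (S - 161)/(L + (2 + L)) = (-161 + S)/(2 + 2*L))
I(u, 177) - m = (-161 + 177)/(2*(1 - 20/3)) - 1*19973 = (½)*16/(-17/3) - 19973 = (½)*(-3/17)*16 - 19973 = -24/17 - 19973 = -339565/17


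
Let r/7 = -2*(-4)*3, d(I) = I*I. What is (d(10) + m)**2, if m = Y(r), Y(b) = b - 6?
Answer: 68644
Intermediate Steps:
d(I) = I**2
r = 168 (r = 7*(-2*(-4)*3) = 7*(8*3) = 7*24 = 168)
Y(b) = -6 + b
m = 162 (m = -6 + 168 = 162)
(d(10) + m)**2 = (10**2 + 162)**2 = (100 + 162)**2 = 262**2 = 68644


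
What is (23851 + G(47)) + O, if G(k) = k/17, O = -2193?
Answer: 368233/17 ≈ 21661.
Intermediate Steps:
G(k) = k/17 (G(k) = k*(1/17) = k/17)
(23851 + G(47)) + O = (23851 + (1/17)*47) - 2193 = (23851 + 47/17) - 2193 = 405514/17 - 2193 = 368233/17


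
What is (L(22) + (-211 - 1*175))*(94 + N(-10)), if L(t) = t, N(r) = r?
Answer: -30576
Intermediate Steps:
(L(22) + (-211 - 1*175))*(94 + N(-10)) = (22 + (-211 - 1*175))*(94 - 10) = (22 + (-211 - 175))*84 = (22 - 386)*84 = -364*84 = -30576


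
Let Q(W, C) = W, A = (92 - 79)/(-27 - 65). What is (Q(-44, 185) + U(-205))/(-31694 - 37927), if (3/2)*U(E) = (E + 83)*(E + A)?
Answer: -382739/1601283 ≈ -0.23902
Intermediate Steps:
A = -13/92 (A = 13/(-92) = 13*(-1/92) = -13/92 ≈ -0.14130)
U(E) = 2*(83 + E)*(-13/92 + E)/3 (U(E) = 2*((E + 83)*(E - 13/92))/3 = 2*((83 + E)*(-13/92 + E))/3 = 2*(83 + E)*(-13/92 + E)/3)
(Q(-44, 185) + U(-205))/(-31694 - 37927) = (-44 + (-1079/138 + (⅔)*(-205)² + (2541/46)*(-205)))/(-31694 - 37927) = (-44 + (-1079/138 + (⅔)*42025 - 520905/46))/(-69621) = (-44 + (-1079/138 + 84050/3 - 520905/46))*(-1/69621) = (-44 + 383751/23)*(-1/69621) = (382739/23)*(-1/69621) = -382739/1601283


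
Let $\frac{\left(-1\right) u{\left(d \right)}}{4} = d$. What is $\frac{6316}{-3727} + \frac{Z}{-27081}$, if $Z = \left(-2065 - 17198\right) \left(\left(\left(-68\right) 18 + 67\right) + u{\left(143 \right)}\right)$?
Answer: $- \frac{41433829375}{33643629} \approx -1231.6$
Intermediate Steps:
$u{\left(d \right)} = - 4 d$
$Z = 33305727$ ($Z = \left(-2065 - 17198\right) \left(\left(\left(-68\right) 18 + 67\right) - 572\right) = - 19263 \left(\left(-1224 + 67\right) - 572\right) = - 19263 \left(-1157 - 572\right) = \left(-19263\right) \left(-1729\right) = 33305727$)
$\frac{6316}{-3727} + \frac{Z}{-27081} = \frac{6316}{-3727} + \frac{33305727}{-27081} = 6316 \left(- \frac{1}{3727}\right) + 33305727 \left(- \frac{1}{27081}\right) = - \frac{6316}{3727} - \frac{11101909}{9027} = - \frac{41433829375}{33643629}$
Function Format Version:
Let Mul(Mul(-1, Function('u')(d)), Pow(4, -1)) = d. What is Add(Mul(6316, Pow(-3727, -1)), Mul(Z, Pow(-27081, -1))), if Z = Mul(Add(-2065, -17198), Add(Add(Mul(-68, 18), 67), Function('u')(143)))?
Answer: Rational(-41433829375, 33643629) ≈ -1231.6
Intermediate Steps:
Function('u')(d) = Mul(-4, d)
Z = 33305727 (Z = Mul(Add(-2065, -17198), Add(Add(Mul(-68, 18), 67), Mul(-4, 143))) = Mul(-19263, Add(Add(-1224, 67), -572)) = Mul(-19263, Add(-1157, -572)) = Mul(-19263, -1729) = 33305727)
Add(Mul(6316, Pow(-3727, -1)), Mul(Z, Pow(-27081, -1))) = Add(Mul(6316, Pow(-3727, -1)), Mul(33305727, Pow(-27081, -1))) = Add(Mul(6316, Rational(-1, 3727)), Mul(33305727, Rational(-1, 27081))) = Add(Rational(-6316, 3727), Rational(-11101909, 9027)) = Rational(-41433829375, 33643629)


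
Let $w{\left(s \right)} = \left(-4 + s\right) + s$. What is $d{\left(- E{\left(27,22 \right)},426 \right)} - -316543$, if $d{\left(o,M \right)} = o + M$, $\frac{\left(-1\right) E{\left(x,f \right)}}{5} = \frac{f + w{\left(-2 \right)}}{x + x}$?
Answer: $\frac{8558198}{27} \approx 3.1697 \cdot 10^{5}$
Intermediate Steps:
$w{\left(s \right)} = -4 + 2 s$
$E{\left(x,f \right)} = - \frac{5 \left(-8 + f\right)}{2 x}$ ($E{\left(x,f \right)} = - 5 \frac{f + \left(-4 + 2 \left(-2\right)\right)}{x + x} = - 5 \frac{f - 8}{2 x} = - 5 \left(f - 8\right) \frac{1}{2 x} = - 5 \left(-8 + f\right) \frac{1}{2 x} = - 5 \frac{-8 + f}{2 x} = - \frac{5 \left(-8 + f\right)}{2 x}$)
$d{\left(o,M \right)} = M + o$
$d{\left(- E{\left(27,22 \right)},426 \right)} - -316543 = \left(426 - \frac{5 \left(8 - 22\right)}{2 \cdot 27}\right) - -316543 = \left(426 - \frac{5}{2} \cdot \frac{1}{27} \left(8 - 22\right)\right) + 316543 = \left(426 - \frac{5}{2} \cdot \frac{1}{27} \left(-14\right)\right) + 316543 = \left(426 - - \frac{35}{27}\right) + 316543 = \left(426 + \frac{35}{27}\right) + 316543 = \frac{11537}{27} + 316543 = \frac{8558198}{27}$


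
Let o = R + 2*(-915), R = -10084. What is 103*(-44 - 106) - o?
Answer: -3536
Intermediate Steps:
o = -11914 (o = -10084 + 2*(-915) = -10084 - 1830 = -11914)
103*(-44 - 106) - o = 103*(-44 - 106) - 1*(-11914) = 103*(-150) + 11914 = -15450 + 11914 = -3536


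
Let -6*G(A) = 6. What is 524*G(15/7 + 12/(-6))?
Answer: -524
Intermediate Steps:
G(A) = -1 (G(A) = -⅙*6 = -1)
524*G(15/7 + 12/(-6)) = 524*(-1) = -524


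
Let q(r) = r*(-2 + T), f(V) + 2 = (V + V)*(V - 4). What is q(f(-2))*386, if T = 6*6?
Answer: 288728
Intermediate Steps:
T = 36
f(V) = -2 + 2*V*(-4 + V) (f(V) = -2 + (V + V)*(V - 4) = -2 + (2*V)*(-4 + V) = -2 + 2*V*(-4 + V))
q(r) = 34*r (q(r) = r*(-2 + 36) = r*34 = 34*r)
q(f(-2))*386 = (34*(-2 - 8*(-2) + 2*(-2)²))*386 = (34*(-2 + 16 + 2*4))*386 = (34*(-2 + 16 + 8))*386 = (34*22)*386 = 748*386 = 288728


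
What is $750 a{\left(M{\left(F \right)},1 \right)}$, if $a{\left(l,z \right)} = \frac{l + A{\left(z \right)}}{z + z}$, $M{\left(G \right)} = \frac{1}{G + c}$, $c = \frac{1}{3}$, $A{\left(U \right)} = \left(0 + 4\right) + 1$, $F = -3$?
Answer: $\frac{13875}{8} \approx 1734.4$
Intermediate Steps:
$A{\left(U \right)} = 5$ ($A{\left(U \right)} = 4 + 1 = 5$)
$c = \frac{1}{3} \approx 0.33333$
$M{\left(G \right)} = \frac{1}{\frac{1}{3} + G}$ ($M{\left(G \right)} = \frac{1}{G + \frac{1}{3}} = \frac{1}{\frac{1}{3} + G}$)
$a{\left(l,z \right)} = \frac{5 + l}{2 z}$ ($a{\left(l,z \right)} = \frac{l + 5}{z + z} = \frac{5 + l}{2 z}$)
$750 a{\left(M{\left(F \right)},1 \right)} = 750 \frac{5 + \frac{3}{1 + 3 \left(-3\right)}}{2 \cdot 1} = 750 \cdot \frac{1}{2} \cdot 1 \left(5 + \frac{3}{1 - 9}\right) = 750 \cdot \frac{1}{2} \cdot 1 \left(5 + \frac{3}{-8}\right) = 750 \cdot \frac{1}{2} \cdot 1 \left(5 + 3 \left(- \frac{1}{8}\right)\right) = 750 \cdot \frac{1}{2} \cdot 1 \left(5 - \frac{3}{8}\right) = 750 \cdot \frac{1}{2} \cdot 1 \cdot \frac{37}{8} = 750 \cdot \frac{37}{16} = \frac{13875}{8}$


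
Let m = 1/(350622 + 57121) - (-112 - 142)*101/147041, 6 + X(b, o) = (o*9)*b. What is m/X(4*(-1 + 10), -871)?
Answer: -3486795321/5639961061214410 ≈ -6.1823e-7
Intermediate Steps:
X(b, o) = -6 + 9*b*o (X(b, o) = -6 + (o*9)*b = -6 + (9*o)*b = -6 + 9*b*o)
m = 10460385963/59954938463 (m = 1/407743 - (-254*101)/147041 = 1/407743 - (-25654)/147041 = 1/407743 - 1*(-25654/147041) = 1/407743 + 25654/147041 = 10460385963/59954938463 ≈ 0.17447)
m/X(4*(-1 + 10), -871) = 10460385963/(59954938463*(-6 + 9*(4*(-1 + 10))*(-871))) = 10460385963/(59954938463*(-6 + 9*(4*9)*(-871))) = 10460385963/(59954938463*(-6 + 9*36*(-871))) = 10460385963/(59954938463*(-6 - 282204)) = (10460385963/59954938463)/(-282210) = (10460385963/59954938463)*(-1/282210) = -3486795321/5639961061214410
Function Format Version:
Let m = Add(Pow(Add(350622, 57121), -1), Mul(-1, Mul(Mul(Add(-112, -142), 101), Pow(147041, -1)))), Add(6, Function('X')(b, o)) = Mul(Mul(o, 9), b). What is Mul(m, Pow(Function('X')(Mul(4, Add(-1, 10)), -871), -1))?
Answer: Rational(-3486795321, 5639961061214410) ≈ -6.1823e-7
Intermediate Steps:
Function('X')(b, o) = Add(-6, Mul(9, b, o)) (Function('X')(b, o) = Add(-6, Mul(Mul(o, 9), b)) = Add(-6, Mul(Mul(9, o), b)) = Add(-6, Mul(9, b, o)))
m = Rational(10460385963, 59954938463) (m = Add(Pow(407743, -1), Mul(-1, Mul(Mul(-254, 101), Rational(1, 147041)))) = Add(Rational(1, 407743), Mul(-1, Mul(-25654, Rational(1, 147041)))) = Add(Rational(1, 407743), Mul(-1, Rational(-25654, 147041))) = Add(Rational(1, 407743), Rational(25654, 147041)) = Rational(10460385963, 59954938463) ≈ 0.17447)
Mul(m, Pow(Function('X')(Mul(4, Add(-1, 10)), -871), -1)) = Mul(Rational(10460385963, 59954938463), Pow(Add(-6, Mul(9, Mul(4, Add(-1, 10)), -871)), -1)) = Mul(Rational(10460385963, 59954938463), Pow(Add(-6, Mul(9, Mul(4, 9), -871)), -1)) = Mul(Rational(10460385963, 59954938463), Pow(Add(-6, Mul(9, 36, -871)), -1)) = Mul(Rational(10460385963, 59954938463), Pow(Add(-6, -282204), -1)) = Mul(Rational(10460385963, 59954938463), Pow(-282210, -1)) = Mul(Rational(10460385963, 59954938463), Rational(-1, 282210)) = Rational(-3486795321, 5639961061214410)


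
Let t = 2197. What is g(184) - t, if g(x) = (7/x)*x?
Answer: -2190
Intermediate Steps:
g(x) = 7
g(184) - t = 7 - 1*2197 = 7 - 2197 = -2190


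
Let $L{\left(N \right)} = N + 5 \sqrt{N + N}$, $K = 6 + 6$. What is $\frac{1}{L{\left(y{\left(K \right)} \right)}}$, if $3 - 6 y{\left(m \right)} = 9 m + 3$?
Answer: $- \frac{1}{68} - \frac{5 i}{204} \approx -0.014706 - 0.02451 i$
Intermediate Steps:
$K = 12$
$y{\left(m \right)} = - \frac{3 m}{2}$ ($y{\left(m \right)} = \frac{1}{2} - \frac{9 m + 3}{6} = \frac{1}{2} - \frac{3 + 9 m}{6} = \frac{1}{2} - \left(\frac{1}{2} + \frac{3 m}{2}\right) = - \frac{3 m}{2}$)
$L{\left(N \right)} = N + 5 \sqrt{2} \sqrt{N}$ ($L{\left(N \right)} = N + 5 \sqrt{2 N} = N + 5 \sqrt{2} \sqrt{N}$)
$\frac{1}{L{\left(y{\left(K \right)} \right)}} = \frac{1}{\left(- \frac{3}{2}\right) 12 + 5 \sqrt{2} \sqrt{\left(- \frac{3}{2}\right) 12}} = \frac{1}{-18 + 5 \sqrt{2} \sqrt{-18}} = \frac{1}{-18 + 5 \sqrt{2} \cdot 3 i \sqrt{2}} = \frac{1}{-18 + 30 i} = \frac{-18 - 30 i}{1224}$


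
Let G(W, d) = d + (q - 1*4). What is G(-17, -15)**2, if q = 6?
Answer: 169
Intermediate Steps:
G(W, d) = 2 + d (G(W, d) = d + (6 - 1*4) = d + (6 - 4) = d + 2 = 2 + d)
G(-17, -15)**2 = (2 - 15)**2 = (-13)**2 = 169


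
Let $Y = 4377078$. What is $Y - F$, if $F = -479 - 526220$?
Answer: $4903777$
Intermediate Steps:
$F = -526699$ ($F = -479 - 526220 = -526699$)
$Y - F = 4377078 - -526699 = 4377078 + 526699 = 4903777$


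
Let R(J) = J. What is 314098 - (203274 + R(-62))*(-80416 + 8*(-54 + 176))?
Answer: 16143475378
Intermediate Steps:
314098 - (203274 + R(-62))*(-80416 + 8*(-54 + 176)) = 314098 - (203274 - 62)*(-80416 + 8*(-54 + 176)) = 314098 - 203212*(-80416 + 8*122) = 314098 - 203212*(-80416 + 976) = 314098 - 203212*(-79440) = 314098 - 1*(-16143161280) = 314098 + 16143161280 = 16143475378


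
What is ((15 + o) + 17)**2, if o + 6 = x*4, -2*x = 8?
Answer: 100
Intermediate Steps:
x = -4 (x = -1/2*8 = -4)
o = -22 (o = -6 - 4*4 = -6 - 16 = -22)
((15 + o) + 17)**2 = ((15 - 22) + 17)**2 = (-7 + 17)**2 = 10**2 = 100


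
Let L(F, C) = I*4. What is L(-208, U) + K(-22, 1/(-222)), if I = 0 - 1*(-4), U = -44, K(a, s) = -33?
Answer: -17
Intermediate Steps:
I = 4 (I = 0 + 4 = 4)
L(F, C) = 16 (L(F, C) = 4*4 = 16)
L(-208, U) + K(-22, 1/(-222)) = 16 - 33 = -17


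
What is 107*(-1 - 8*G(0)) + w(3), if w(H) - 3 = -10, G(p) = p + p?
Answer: -114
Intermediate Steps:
G(p) = 2*p
w(H) = -7 (w(H) = 3 - 10 = -7)
107*(-1 - 8*G(0)) + w(3) = 107*(-1 - 16*0) - 7 = 107*(-1 - 8*0) - 7 = 107*(-1 + 0) - 7 = 107*(-1) - 7 = -107 - 7 = -114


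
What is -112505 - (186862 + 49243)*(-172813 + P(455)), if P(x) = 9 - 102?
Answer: 40823858625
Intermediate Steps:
P(x) = -93
-112505 - (186862 + 49243)*(-172813 + P(455)) = -112505 - (186862 + 49243)*(-172813 - 93) = -112505 - 236105*(-172906) = -112505 - 1*(-40823971130) = -112505 + 40823971130 = 40823858625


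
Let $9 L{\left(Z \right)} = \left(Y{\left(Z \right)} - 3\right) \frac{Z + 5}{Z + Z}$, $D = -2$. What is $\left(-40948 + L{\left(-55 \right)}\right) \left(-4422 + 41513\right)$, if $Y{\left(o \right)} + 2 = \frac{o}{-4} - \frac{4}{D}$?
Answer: $- \frac{601437723563}{396} \approx -1.5188 \cdot 10^{9}$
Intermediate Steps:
$Y{\left(o \right)} = - \frac{o}{4}$ ($Y{\left(o \right)} = -2 + \left(\frac{o}{-4} - \frac{4}{-2}\right) = -2 + \left(o \left(- \frac{1}{4}\right) - -2\right) = -2 - \left(-2 + \frac{o}{4}\right) = - \frac{o}{4}$)
$L{\left(Z \right)} = \frac{\left(-3 - \frac{Z}{4}\right) \left(5 + Z\right)}{18 Z}$ ($L{\left(Z \right)} = \frac{\left(- \frac{Z}{4} - 3\right) \frac{Z + 5}{Z + Z}}{9} = \frac{\left(-3 - \frac{Z}{4}\right) \frac{5 + Z}{2 Z}}{9} = \frac{\frac{1}{2} \frac{1}{Z} \left(-3 - \frac{Z}{4}\right) \left(5 + Z\right)}{9} = \frac{\left(-3 - \frac{Z}{4}\right) \left(5 + Z\right)}{18 Z}$)
$\left(-40948 + L{\left(-55 \right)}\right) \left(-4422 + 41513\right) = \left(-40948 + \frac{-60 - \left(-55\right)^{2} - -935}{72 \left(-55\right)}\right) \left(-4422 + 41513\right) = \left(-40948 + \frac{1}{72} \left(- \frac{1}{55}\right) \left(-60 - 3025 + 935\right)\right) 37091 = \left(-40948 + \frac{1}{72} \left(- \frac{1}{55}\right) \left(-2150\right)\right) 37091 = \left(-40948 + \frac{215}{396}\right) 37091 = \left(- \frac{16215193}{396}\right) 37091 = - \frac{601437723563}{396}$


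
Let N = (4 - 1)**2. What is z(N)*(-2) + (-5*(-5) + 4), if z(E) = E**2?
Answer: -133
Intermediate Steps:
N = 9 (N = 3**2 = 9)
z(N)*(-2) + (-5*(-5) + 4) = 9**2*(-2) + (-5*(-5) + 4) = 81*(-2) + (25 + 4) = -162 + 29 = -133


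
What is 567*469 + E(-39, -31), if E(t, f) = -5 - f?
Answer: 265949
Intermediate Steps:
567*469 + E(-39, -31) = 567*469 + (-5 - 1*(-31)) = 265923 + (-5 + 31) = 265923 + 26 = 265949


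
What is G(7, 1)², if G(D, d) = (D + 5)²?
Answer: 20736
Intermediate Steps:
G(D, d) = (5 + D)²
G(7, 1)² = ((5 + 7)²)² = (12²)² = 144² = 20736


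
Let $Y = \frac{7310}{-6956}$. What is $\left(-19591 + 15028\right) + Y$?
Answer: $- \frac{15873769}{3478} \approx -4564.0$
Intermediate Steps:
$Y = - \frac{3655}{3478}$ ($Y = 7310 \left(- \frac{1}{6956}\right) = - \frac{3655}{3478} \approx -1.0509$)
$\left(-19591 + 15028\right) + Y = \left(-19591 + 15028\right) - \frac{3655}{3478} = -4563 - \frac{3655}{3478} = - \frac{15873769}{3478}$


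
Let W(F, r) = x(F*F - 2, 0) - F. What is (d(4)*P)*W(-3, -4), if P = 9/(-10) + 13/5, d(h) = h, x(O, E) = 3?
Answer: 204/5 ≈ 40.800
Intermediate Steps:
W(F, r) = 3 - F
P = 17/10 (P = 9*(-1/10) + 13*(1/5) = -9/10 + 13/5 = 17/10 ≈ 1.7000)
(d(4)*P)*W(-3, -4) = (4*(17/10))*(3 - 1*(-3)) = 34*(3 + 3)/5 = (34/5)*6 = 204/5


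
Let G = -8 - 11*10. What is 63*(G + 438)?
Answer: 20160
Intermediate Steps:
G = -118 (G = -8 - 110 = -118)
63*(G + 438) = 63*(-118 + 438) = 63*320 = 20160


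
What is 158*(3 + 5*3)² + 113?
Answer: 51305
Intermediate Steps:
158*(3 + 5*3)² + 113 = 158*(3 + 15)² + 113 = 158*18² + 113 = 158*324 + 113 = 51192 + 113 = 51305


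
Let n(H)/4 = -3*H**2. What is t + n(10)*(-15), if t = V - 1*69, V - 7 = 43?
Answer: 17981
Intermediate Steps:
V = 50 (V = 7 + 43 = 50)
n(H) = -12*H**2 (n(H) = 4*(-3*H**2) = -12*H**2)
t = -19 (t = 50 - 1*69 = 50 - 69 = -19)
t + n(10)*(-15) = -19 - 12*10**2*(-15) = -19 - 12*100*(-15) = -19 - 1200*(-15) = -19 + 18000 = 17981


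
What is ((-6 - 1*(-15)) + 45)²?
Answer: 2916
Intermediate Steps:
((-6 - 1*(-15)) + 45)² = ((-6 + 15) + 45)² = (9 + 45)² = 54² = 2916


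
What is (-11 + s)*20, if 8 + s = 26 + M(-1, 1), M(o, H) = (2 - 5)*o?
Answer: 200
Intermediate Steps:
M(o, H) = -3*o
s = 21 (s = -8 + (26 - 3*(-1)) = -8 + (26 + 3) = -8 + 29 = 21)
(-11 + s)*20 = (-11 + 21)*20 = 10*20 = 200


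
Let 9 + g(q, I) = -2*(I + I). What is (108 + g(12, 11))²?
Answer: 3025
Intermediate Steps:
g(q, I) = -9 - 4*I (g(q, I) = -9 - 2*(I + I) = -9 - 4*I)
(108 + g(12, 11))² = (108 + (-9 - 4*11))² = (108 + (-9 - 44))² = (108 - 53)² = 55² = 3025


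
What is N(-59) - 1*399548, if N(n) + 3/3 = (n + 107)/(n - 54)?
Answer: -45149085/113 ≈ -3.9955e+5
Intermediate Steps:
N(n) = -1 + (107 + n)/(-54 + n) (N(n) = -1 + (n + 107)/(n - 54) = -1 + (107 + n)/(-54 + n))
N(-59) - 1*399548 = 161/(-54 - 59) - 1*399548 = 161/(-113) - 399548 = 161*(-1/113) - 399548 = -161/113 - 399548 = -45149085/113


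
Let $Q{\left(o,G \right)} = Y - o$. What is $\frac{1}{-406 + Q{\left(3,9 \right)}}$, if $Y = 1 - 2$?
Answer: $- \frac{1}{410} \approx -0.002439$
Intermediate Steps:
$Y = -1$
$Q{\left(o,G \right)} = -1 - o$
$\frac{1}{-406 + Q{\left(3,9 \right)}} = \frac{1}{-406 - 4} = \frac{1}{-410} = - \frac{1}{410}$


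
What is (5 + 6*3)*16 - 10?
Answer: 358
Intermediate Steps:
(5 + 6*3)*16 - 10 = (5 + 18)*16 - 10 = 23*16 - 10 = 368 - 10 = 358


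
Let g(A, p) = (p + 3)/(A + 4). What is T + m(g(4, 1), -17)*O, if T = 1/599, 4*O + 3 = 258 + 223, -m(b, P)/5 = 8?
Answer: -2863219/599 ≈ -4780.0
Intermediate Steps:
g(A, p) = (3 + p)/(4 + A)
m(b, P) = -40 (m(b, P) = -5*8 = -40)
O = 239/2 (O = -¾ + (258 + 223)/4 = -¾ + (¼)*481 = -¾ + 481/4 = 239/2 ≈ 119.50)
T = 1/599 ≈ 0.0016694
T + m(g(4, 1), -17)*O = 1/599 - 40*239/2 = 1/599 - 4780 = -2863219/599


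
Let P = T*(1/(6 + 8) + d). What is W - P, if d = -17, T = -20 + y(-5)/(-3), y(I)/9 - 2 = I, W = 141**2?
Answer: 275727/14 ≈ 19695.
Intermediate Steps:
W = 19881
y(I) = 18 + 9*I
T = -11 (T = -20 + (18 + 9*(-5))/(-3) = -20 + (18 - 45)*(-1/3) = -20 - 27*(-1/3) = -20 + 9 = -11)
P = 2607/14 (P = -11*(1/(6 + 8) - 17) = -11*(1/14 - 17) = -11*(-237/14) = 2607/14 ≈ 186.21)
W - P = 19881 - 1*2607/14 = 19881 - 2607/14 = 275727/14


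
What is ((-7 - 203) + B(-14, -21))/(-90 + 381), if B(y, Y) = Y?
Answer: -77/97 ≈ -0.79381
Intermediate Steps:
((-7 - 203) + B(-14, -21))/(-90 + 381) = ((-7 - 203) - 21)/(-90 + 381) = (-210 - 21)/291 = -231*1/291 = -77/97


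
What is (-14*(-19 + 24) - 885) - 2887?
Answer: -3842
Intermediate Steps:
(-14*(-19 + 24) - 885) - 2887 = (-14*5 - 885) - 2887 = (-70 - 885) - 2887 = -955 - 2887 = -3842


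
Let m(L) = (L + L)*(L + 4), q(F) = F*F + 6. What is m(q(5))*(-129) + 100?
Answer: -279830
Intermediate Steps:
q(F) = 6 + F**2 (q(F) = F**2 + 6 = 6 + F**2)
m(L) = 2*L*(4 + L) (m(L) = (2*L)*(4 + L) = 2*L*(4 + L))
m(q(5))*(-129) + 100 = (2*(6 + 5**2)*(4 + (6 + 5**2)))*(-129) + 100 = (2*(6 + 25)*(4 + (6 + 25)))*(-129) + 100 = (2*31*(4 + 31))*(-129) + 100 = (2*31*35)*(-129) + 100 = 2170*(-129) + 100 = -279930 + 100 = -279830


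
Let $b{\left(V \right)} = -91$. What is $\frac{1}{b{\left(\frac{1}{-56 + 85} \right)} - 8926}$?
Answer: $- \frac{1}{9017} \approx -0.0001109$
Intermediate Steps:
$\frac{1}{b{\left(\frac{1}{-56 + 85} \right)} - 8926} = \frac{1}{-91 - 8926} = \frac{1}{-9017} = - \frac{1}{9017}$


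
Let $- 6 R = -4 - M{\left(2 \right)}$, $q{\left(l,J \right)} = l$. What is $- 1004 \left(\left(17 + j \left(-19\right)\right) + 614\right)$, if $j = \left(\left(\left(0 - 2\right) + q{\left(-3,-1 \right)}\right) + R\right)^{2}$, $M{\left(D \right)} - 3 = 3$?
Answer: $- \frac{3794116}{9} \approx -4.2157 \cdot 10^{5}$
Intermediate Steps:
$M{\left(D \right)} = 6$ ($M{\left(D \right)} = 3 + 3 = 6$)
$R = \frac{5}{3}$ ($R = - \frac{-4 - 6}{6} = \left(- \frac{1}{6}\right) \left(-10\right) = \frac{5}{3} \approx 1.6667$)
$j = \frac{100}{9}$ ($j = \left(\left(\left(0 - 2\right) - 3\right) + \frac{5}{3}\right)^{2} = \left(\left(-2 - 3\right) + \frac{5}{3}\right)^{2} = \left(-5 + \frac{5}{3}\right)^{2} = \left(- \frac{10}{3}\right)^{2} = \frac{100}{9} \approx 11.111$)
$- 1004 \left(\left(17 + j \left(-19\right)\right) + 614\right) = - 1004 \left(\left(17 + \frac{100}{9} \left(-19\right)\right) + 614\right) = - 1004 \left(\left(17 - \frac{1900}{9}\right) + 614\right) = - 1004 \left(- \frac{1747}{9} + 614\right) = \left(-1004\right) \frac{3779}{9} = - \frac{3794116}{9}$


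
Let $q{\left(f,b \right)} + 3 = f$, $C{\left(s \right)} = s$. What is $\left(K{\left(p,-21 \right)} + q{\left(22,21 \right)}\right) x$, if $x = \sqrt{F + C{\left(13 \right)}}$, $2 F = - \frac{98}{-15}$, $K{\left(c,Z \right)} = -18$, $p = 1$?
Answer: $\frac{2 \sqrt{915}}{15} \approx 4.0332$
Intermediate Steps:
$F = \frac{49}{15}$ ($F = \frac{\left(-98\right) \frac{1}{-15}}{2} = \frac{\left(-98\right) \left(- \frac{1}{15}\right)}{2} = \frac{1}{2} \cdot \frac{98}{15} = \frac{49}{15} \approx 3.2667$)
$x = \frac{2 \sqrt{915}}{15}$ ($x = \sqrt{\frac{49}{15} + 13} = \sqrt{\frac{244}{15}} = \frac{2 \sqrt{915}}{15} \approx 4.0332$)
$q{\left(f,b \right)} = -3 + f$
$\left(K{\left(p,-21 \right)} + q{\left(22,21 \right)}\right) x = \left(-18 + \left(-3 + 22\right)\right) \frac{2 \sqrt{915}}{15} = \left(-18 + 19\right) \frac{2 \sqrt{915}}{15} = 1 \frac{2 \sqrt{915}}{15} = \frac{2 \sqrt{915}}{15}$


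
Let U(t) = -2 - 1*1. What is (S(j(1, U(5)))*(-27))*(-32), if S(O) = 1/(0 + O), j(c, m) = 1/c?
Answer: 864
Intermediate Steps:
U(t) = -3 (U(t) = -2 - 1 = -3)
S(O) = 1/O
(S(j(1, U(5)))*(-27))*(-32) = (-27/1/1)*(-32) = (-27/1)*(-32) = (1*(-27))*(-32) = -27*(-32) = 864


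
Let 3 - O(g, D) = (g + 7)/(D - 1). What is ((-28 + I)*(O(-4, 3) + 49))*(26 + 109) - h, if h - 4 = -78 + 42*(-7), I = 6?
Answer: -149617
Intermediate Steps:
O(g, D) = 3 - (7 + g)/(-1 + D) (O(g, D) = 3 - (g + 7)/(D - 1) = 3 - (7 + g)/(-1 + D))
h = -368 (h = 4 + (-78 + 42*(-7)) = 4 + (-78 - 294) = 4 - 372 = -368)
((-28 + I)*(O(-4, 3) + 49))*(26 + 109) - h = ((-28 + 6)*((-10 - 1*(-4) + 3*3)/(-1 + 3) + 49))*(26 + 109) - 1*(-368) = -22*((-10 + 4 + 9)/2 + 49)*135 + 368 = -22*((½)*3 + 49)*135 + 368 = -22*(3/2 + 49)*135 + 368 = -22*101/2*135 + 368 = -1111*135 + 368 = -149985 + 368 = -149617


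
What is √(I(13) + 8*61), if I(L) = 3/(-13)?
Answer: √82433/13 ≈ 22.086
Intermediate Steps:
I(L) = -3/13 (I(L) = 3*(-1/13) = -3/13)
√(I(13) + 8*61) = √(-3/13 + 8*61) = √(-3/13 + 488) = √(6341/13) = √82433/13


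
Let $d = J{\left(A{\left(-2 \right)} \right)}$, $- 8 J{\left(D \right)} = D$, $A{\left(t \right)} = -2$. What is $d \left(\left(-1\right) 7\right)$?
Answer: $- \frac{7}{4} \approx -1.75$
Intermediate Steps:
$J{\left(D \right)} = - \frac{D}{8}$
$d = \frac{1}{4}$ ($d = \left(- \frac{1}{8}\right) \left(-2\right) = \frac{1}{4} \approx 0.25$)
$d \left(\left(-1\right) 7\right) = \frac{\left(-1\right) 7}{4} = \frac{1}{4} \left(-7\right) = - \frac{7}{4}$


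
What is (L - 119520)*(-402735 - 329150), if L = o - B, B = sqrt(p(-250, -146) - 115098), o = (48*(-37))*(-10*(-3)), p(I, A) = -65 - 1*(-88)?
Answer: 126469728000 + 3659425*I*sqrt(4603) ≈ 1.2647e+11 + 2.4828e+8*I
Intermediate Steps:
p(I, A) = 23 (p(I, A) = -65 + 88 = 23)
o = -53280 (o = -1776*30 = -53280)
B = 5*I*sqrt(4603) (B = sqrt(23 - 115098) = sqrt(-115075) = 5*I*sqrt(4603) ≈ 339.23*I)
L = -53280 - 5*I*sqrt(4603) ≈ -53280.0 - 339.23*I
(L - 119520)*(-402735 - 329150) = ((-53280 - 5*I*sqrt(4603)) - 119520)*(-402735 - 329150) = (-172800 - 5*I*sqrt(4603))*(-731885) = 126469728000 + 3659425*I*sqrt(4603)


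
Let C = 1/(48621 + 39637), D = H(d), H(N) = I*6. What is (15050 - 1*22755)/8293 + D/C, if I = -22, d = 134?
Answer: -96613922113/8293 ≈ -1.1650e+7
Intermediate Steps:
H(N) = -132 (H(N) = -22*6 = -132)
D = -132
C = 1/88258 ≈ 1.1330e-5
(15050 - 1*22755)/8293 + D/C = (15050 - 1*22755)/8293 - 132/1/88258 = (15050 - 22755)*(1/8293) - 132*88258 = -7705*1/8293 - 11650056 = -7705/8293 - 11650056 = -96613922113/8293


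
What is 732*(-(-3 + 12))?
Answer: -6588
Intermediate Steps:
732*(-(-3 + 12)) = 732*(-1*9) = 732*(-9) = -6588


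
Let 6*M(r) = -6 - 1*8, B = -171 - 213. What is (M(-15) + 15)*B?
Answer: -4864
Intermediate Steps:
B = -384
M(r) = -7/3 (M(r) = (-6 - 1*8)/6 = (-6 - 8)/6 = (⅙)*(-14) = -7/3)
(M(-15) + 15)*B = (-7/3 + 15)*(-384) = (38/3)*(-384) = -4864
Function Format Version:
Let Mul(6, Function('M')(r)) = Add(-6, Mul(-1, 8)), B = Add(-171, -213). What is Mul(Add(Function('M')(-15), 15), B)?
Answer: -4864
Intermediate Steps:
B = -384
Function('M')(r) = Rational(-7, 3) (Function('M')(r) = Mul(Rational(1, 6), Add(-6, Mul(-1, 8))) = Mul(Rational(1, 6), Add(-6, -8)) = Mul(Rational(1, 6), -14) = Rational(-7, 3))
Mul(Add(Function('M')(-15), 15), B) = Mul(Add(Rational(-7, 3), 15), -384) = Mul(Rational(38, 3), -384) = -4864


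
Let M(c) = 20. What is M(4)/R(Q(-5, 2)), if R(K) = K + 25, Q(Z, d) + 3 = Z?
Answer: 20/17 ≈ 1.1765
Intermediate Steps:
Q(Z, d) = -3 + Z
R(K) = 25 + K
M(4)/R(Q(-5, 2)) = 20/(25 + (-3 - 5)) = 20/(25 - 8) = 20/17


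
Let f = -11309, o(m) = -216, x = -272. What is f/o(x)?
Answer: 11309/216 ≈ 52.357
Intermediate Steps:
f/o(x) = -11309/(-216) = -11309*(-1/216) = 11309/216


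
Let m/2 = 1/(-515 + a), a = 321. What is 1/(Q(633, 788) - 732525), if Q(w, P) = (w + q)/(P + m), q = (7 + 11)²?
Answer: -76435/55990455546 ≈ -1.3651e-6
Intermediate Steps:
q = 324 (q = 18² = 324)
m = -1/97 (m = 2/(-515 + 321) = 2/(-194) = 2*(-1/194) = -1/97 ≈ -0.010309)
Q(w, P) = (324 + w)/(-1/97 + P) (Q(w, P) = (w + 324)/(P - 1/97) = (324 + w)/(-1/97 + P))
1/(Q(633, 788) - 732525) = 1/(97*(324 + 633)/(-1 + 97*788) - 732525) = 1/(97*957/(-1 + 76436) - 732525) = 1/(97*957/76435 - 732525) = 1/(97*(1/76435)*957 - 732525) = 1/(92829/76435 - 732525) = 1/(-55990455546/76435) = -76435/55990455546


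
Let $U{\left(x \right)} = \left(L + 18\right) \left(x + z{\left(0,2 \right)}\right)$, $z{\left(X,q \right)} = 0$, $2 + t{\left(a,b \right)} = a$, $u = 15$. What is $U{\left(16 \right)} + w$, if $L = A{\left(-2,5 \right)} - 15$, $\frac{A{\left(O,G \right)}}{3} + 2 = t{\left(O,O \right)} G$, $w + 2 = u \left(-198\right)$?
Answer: $-3980$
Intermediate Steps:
$t{\left(a,b \right)} = -2 + a$
$w = -2972$ ($w = -2 + 15 \left(-198\right) = -2 - 2970 = -2972$)
$A{\left(O,G \right)} = -6 + 3 G \left(-2 + O\right)$ ($A{\left(O,G \right)} = -6 + 3 \left(-2 + O\right) G = -6 + 3 G \left(-2 + O\right)$)
$L = -81$ ($L = \left(-6 + 3 \cdot 5 \left(-2 - 2\right)\right) - 15 = \left(-6 + 3 \cdot 5 \left(-4\right)\right) - 15 = \left(-6 - 60\right) - 15 = -66 - 15 = -81$)
$U{\left(x \right)} = - 63 x$ ($U{\left(x \right)} = \left(-81 + 18\right) \left(x + 0\right) = - 63 x$)
$U{\left(16 \right)} + w = \left(-63\right) 16 - 2972 = -1008 - 2972 = -3980$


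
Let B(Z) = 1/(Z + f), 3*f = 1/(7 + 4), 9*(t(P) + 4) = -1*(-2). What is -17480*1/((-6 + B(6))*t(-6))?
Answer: -1739260/2193 ≈ -793.10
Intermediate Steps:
t(P) = -34/9 (t(P) = -4 + (-1*(-2))/9 = -4 + (⅑)*2 = -4 + 2/9 = -34/9)
f = 1/33 (f = 1/(3*(7 + 4)) = (⅓)/11 = (⅓)*(1/11) = 1/33 ≈ 0.030303)
B(Z) = 1/(1/33 + Z) (B(Z) = 1/(Z + 1/33) = 1/(1/33 + Z))
-17480*1/((-6 + B(6))*t(-6)) = -17480*(-9/(34*(-6 + 33/(1 + 33*6)))) = -17480*(-9/(34*(-6 + 33/(1 + 198)))) = -17480*(-9/(34*(-6 + 33/199))) = -17480/((-34/9*(-1161/199))) = -17480/4386/199 = -17480*199/4386 = -1739260/2193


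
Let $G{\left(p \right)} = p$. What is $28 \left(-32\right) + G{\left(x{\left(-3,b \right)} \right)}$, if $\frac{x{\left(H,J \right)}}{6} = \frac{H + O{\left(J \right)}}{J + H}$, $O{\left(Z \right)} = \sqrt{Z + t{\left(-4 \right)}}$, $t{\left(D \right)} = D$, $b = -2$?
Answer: $- \frac{4462}{5} - \frac{6 i \sqrt{6}}{5} \approx -892.4 - 2.9394 i$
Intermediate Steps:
$O{\left(Z \right)} = \sqrt{-4 + Z}$ ($O{\left(Z \right)} = \sqrt{Z - 4} = \sqrt{-4 + Z}$)
$x{\left(H,J \right)} = \frac{6 \left(H + \sqrt{-4 + J}\right)}{H + J}$ ($x{\left(H,J \right)} = 6 \frac{H + \sqrt{-4 + J}}{J + H} = 6 \frac{H + \sqrt{-4 + J}}{H + J} = \frac{6 \left(H + \sqrt{-4 + J}\right)}{H + J}$)
$28 \left(-32\right) + G{\left(x{\left(-3,b \right)} \right)} = 28 \left(-32\right) + \frac{6 \left(-3 + \sqrt{-4 - 2}\right)}{-3 - 2} = -896 + \frac{6 \left(-3 + \sqrt{-6}\right)}{-5} = -896 + 6 \left(- \frac{1}{5}\right) \left(-3 + i \sqrt{6}\right) = -896 + \left(\frac{18}{5} - \frac{6 i \sqrt{6}}{5}\right) = - \frac{4462}{5} - \frac{6 i \sqrt{6}}{5}$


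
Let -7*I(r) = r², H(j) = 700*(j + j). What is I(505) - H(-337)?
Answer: 3047575/7 ≈ 4.3537e+5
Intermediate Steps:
H(j) = 1400*j (H(j) = 700*(2*j) = 1400*j)
I(r) = -r²/7
I(505) - H(-337) = -⅐*505² - 1400*(-337) = -⅐*255025 - 1*(-471800) = -255025/7 + 471800 = 3047575/7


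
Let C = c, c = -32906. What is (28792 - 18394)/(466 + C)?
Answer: -5199/16220 ≈ -0.32053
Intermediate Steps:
C = -32906
(28792 - 18394)/(466 + C) = (28792 - 18394)/(466 - 32906) = 10398/(-32440) = 10398*(-1/32440) = -5199/16220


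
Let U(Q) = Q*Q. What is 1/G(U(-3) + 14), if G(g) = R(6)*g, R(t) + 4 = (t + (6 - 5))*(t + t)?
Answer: 1/1840 ≈ 0.00054348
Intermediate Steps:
U(Q) = Q**2
R(t) = -4 + 2*t*(1 + t) (R(t) = -4 + (t + (6 - 5))*(t + t) = -4 + (t + 1)*(2*t) = -4 + (1 + t)*(2*t) = -4 + 2*t*(1 + t))
G(g) = 80*g (G(g) = (-4 + 2*6 + 2*6**2)*g = (-4 + 12 + 2*36)*g = (-4 + 12 + 72)*g = 80*g)
1/G(U(-3) + 14) = 1/(80*((-3)**2 + 14)) = 1/(80*(9 + 14)) = 1/(80*23) = 1/1840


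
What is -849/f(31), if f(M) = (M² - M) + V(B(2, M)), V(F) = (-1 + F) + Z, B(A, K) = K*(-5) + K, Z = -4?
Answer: -283/267 ≈ -1.0599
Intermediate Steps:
B(A, K) = -4*K (B(A, K) = -5*K + K = -4*K)
V(F) = -5 + F (V(F) = (-1 + F) - 4 = -5 + F)
f(M) = -5 + M² - 5*M (f(M) = (M² - M) + (-5 - 4*M) = -5 + M² - 5*M)
-849/f(31) = -849/(-5 + 31² - 5*31) = -849/(-5 + 961 - 155) = -849/801 = -849*1/801 = -283/267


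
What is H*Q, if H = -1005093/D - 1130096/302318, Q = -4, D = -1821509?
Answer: 3509244658580/275337478931 ≈ 12.745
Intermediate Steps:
H = -877311164645/275337478931 (H = -1005093/(-1821509) - 1130096/302318 = -1005093*(-1/1821509) - 1130096*1/302318 = 1005093/1821509 - 565048/151159 = -877311164645/275337478931 ≈ -3.1863)
H*Q = -877311164645/275337478931*(-4) = 3509244658580/275337478931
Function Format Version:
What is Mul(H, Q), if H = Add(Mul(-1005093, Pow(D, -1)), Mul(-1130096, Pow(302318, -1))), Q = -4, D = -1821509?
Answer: Rational(3509244658580, 275337478931) ≈ 12.745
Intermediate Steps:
H = Rational(-877311164645, 275337478931) (H = Add(Mul(-1005093, Pow(-1821509, -1)), Mul(-1130096, Pow(302318, -1))) = Add(Mul(-1005093, Rational(-1, 1821509)), Mul(-1130096, Rational(1, 302318))) = Add(Rational(1005093, 1821509), Rational(-565048, 151159)) = Rational(-877311164645, 275337478931) ≈ -3.1863)
Mul(H, Q) = Mul(Rational(-877311164645, 275337478931), -4) = Rational(3509244658580, 275337478931)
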